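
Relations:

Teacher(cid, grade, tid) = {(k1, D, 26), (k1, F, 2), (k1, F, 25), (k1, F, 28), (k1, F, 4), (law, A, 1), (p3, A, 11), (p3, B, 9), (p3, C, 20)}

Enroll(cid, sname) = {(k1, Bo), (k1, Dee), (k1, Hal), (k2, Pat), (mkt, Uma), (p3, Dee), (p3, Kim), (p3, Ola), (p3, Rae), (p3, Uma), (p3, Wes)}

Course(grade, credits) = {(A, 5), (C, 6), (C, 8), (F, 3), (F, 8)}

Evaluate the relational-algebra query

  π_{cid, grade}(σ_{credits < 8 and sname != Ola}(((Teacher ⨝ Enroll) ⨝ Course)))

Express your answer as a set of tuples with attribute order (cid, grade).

{(k1, F), (p3, A), (p3, C)}

Natural join on cid: {(k1, D, 26, Bo), (k1, D, 26, Dee), (k1, D, 26, Hal), (k1, F, 2, Bo), (k1, F, 2, Dee), (k1, F, 2, Hal), (k1, F, 25, Bo), (k1, F, 25, Dee), (k1, F, 25, Hal), (k1, F, 28, Bo), (k1, F, 28, Dee), (k1, F, 28, Hal), (k1, F, 4, Bo), (k1, F, 4, Dee), (k1, F, 4, Hal), (p3, A, 11, Dee), (p3, A, 11, Kim), (p3, A, 11, Ola), (p3, A, 11, Rae), (p3, A, 11, Uma), (p3, A, 11, Wes), (p3, B, 9, Dee), (p3, B, 9, Kim), (p3, B, 9, Ola), (p3, B, 9, Rae), (p3, B, 9, Uma), (p3, B, 9, Wes), (p3, C, 20, Dee), (p3, C, 20, Kim), (p3, C, 20, Ola), (p3, C, 20, Rae), (p3, C, 20, Uma), (p3, C, 20, Wes)}
Natural join on grade: {(k1, F, 2, Bo, 3), (k1, F, 2, Bo, 8), (k1, F, 2, Dee, 3), (k1, F, 2, Dee, 8), (k1, F, 2, Hal, 3), (k1, F, 2, Hal, 8), (k1, F, 25, Bo, 3), (k1, F, 25, Bo, 8), (k1, F, 25, Dee, 3), (k1, F, 25, Dee, 8), (k1, F, 25, Hal, 3), (k1, F, 25, Hal, 8), (k1, F, 28, Bo, 3), (k1, F, 28, Bo, 8), (k1, F, 28, Dee, 3), (k1, F, 28, Dee, 8), (k1, F, 28, Hal, 3), (k1, F, 28, Hal, 8), (k1, F, 4, Bo, 3), (k1, F, 4, Bo, 8), (k1, F, 4, Dee, 3), (k1, F, 4, Dee, 8), (k1, F, 4, Hal, 3), (k1, F, 4, Hal, 8), (p3, A, 11, Dee, 5), (p3, A, 11, Kim, 5), (p3, A, 11, Ola, 5), (p3, A, 11, Rae, 5), (p3, A, 11, Uma, 5), (p3, A, 11, Wes, 5), (p3, C, 20, Dee, 6), (p3, C, 20, Dee, 8), (p3, C, 20, Kim, 6), (p3, C, 20, Kim, 8), (p3, C, 20, Ola, 6), (p3, C, 20, Ola, 8), (p3, C, 20, Rae, 6), (p3, C, 20, Rae, 8), (p3, C, 20, Uma, 6), (p3, C, 20, Uma, 8), (p3, C, 20, Wes, 6), (p3, C, 20, Wes, 8)}
σ[credits < 8 and sname != Ola]: keep tuples satisfying credits < 8 and sname != Ola → {(k1, F, 2, Bo, 3), (k1, F, 2, Dee, 3), (k1, F, 2, Hal, 3), (k1, F, 25, Bo, 3), (k1, F, 25, Dee, 3), (k1, F, 25, Hal, 3), (k1, F, 28, Bo, 3), (k1, F, 28, Dee, 3), (k1, F, 28, Hal, 3), (k1, F, 4, Bo, 3), (k1, F, 4, Dee, 3), (k1, F, 4, Hal, 3), (p3, A, 11, Dee, 5), (p3, A, 11, Kim, 5), (p3, A, 11, Rae, 5), (p3, A, 11, Uma, 5), (p3, A, 11, Wes, 5), (p3, C, 20, Dee, 6), (p3, C, 20, Kim, 6), (p3, C, 20, Rae, 6), (p3, C, 20, Uma, 6), (p3, C, 20, Wes, 6)}
Keep only column(s) cid, grade (19 duplicate(s) eliminated): {(k1, F), (p3, A), (p3, C)}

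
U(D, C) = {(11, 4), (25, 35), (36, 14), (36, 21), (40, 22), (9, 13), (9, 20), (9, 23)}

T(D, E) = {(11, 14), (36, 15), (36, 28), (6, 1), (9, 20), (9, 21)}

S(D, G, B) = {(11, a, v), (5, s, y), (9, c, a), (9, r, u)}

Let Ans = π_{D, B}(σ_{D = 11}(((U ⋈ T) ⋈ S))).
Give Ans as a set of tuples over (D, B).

{(11, v)}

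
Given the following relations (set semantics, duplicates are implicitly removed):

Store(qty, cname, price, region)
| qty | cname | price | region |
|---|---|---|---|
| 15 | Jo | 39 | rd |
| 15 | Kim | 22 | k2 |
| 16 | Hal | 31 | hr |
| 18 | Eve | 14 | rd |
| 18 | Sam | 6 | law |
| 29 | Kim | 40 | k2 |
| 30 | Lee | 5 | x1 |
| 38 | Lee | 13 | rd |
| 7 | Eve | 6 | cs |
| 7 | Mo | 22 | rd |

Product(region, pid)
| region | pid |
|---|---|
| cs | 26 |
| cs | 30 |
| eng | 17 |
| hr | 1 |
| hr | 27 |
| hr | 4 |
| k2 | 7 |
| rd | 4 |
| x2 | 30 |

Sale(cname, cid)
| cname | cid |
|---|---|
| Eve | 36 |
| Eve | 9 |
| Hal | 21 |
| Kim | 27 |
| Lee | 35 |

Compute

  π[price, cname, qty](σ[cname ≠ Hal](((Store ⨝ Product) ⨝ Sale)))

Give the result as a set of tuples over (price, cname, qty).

{(13, Lee, 38), (14, Eve, 18), (22, Kim, 15), (40, Kim, 29), (6, Eve, 7)}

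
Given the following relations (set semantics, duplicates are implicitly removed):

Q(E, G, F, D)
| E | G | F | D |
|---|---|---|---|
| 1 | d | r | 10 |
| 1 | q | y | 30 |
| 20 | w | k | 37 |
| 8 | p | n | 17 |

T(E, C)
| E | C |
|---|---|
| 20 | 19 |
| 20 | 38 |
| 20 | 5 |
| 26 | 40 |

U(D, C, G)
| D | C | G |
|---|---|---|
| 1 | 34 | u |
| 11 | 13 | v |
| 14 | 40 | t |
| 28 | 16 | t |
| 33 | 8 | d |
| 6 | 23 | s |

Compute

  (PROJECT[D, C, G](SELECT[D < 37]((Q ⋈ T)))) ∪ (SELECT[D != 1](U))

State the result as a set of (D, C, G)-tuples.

{(11, 13, v), (14, 40, t), (28, 16, t), (33, 8, d), (6, 23, s)}

Q ⋈ T (natural join on E): {(20, w, k, 37, 19), (20, w, k, 37, 38), (20, w, k, 37, 5)}
Apply σ_{D < 37}; surviving tuples: {}
π[D, C, G]: project onto (D, C, G) → {}
Apply σ_{D != 1}; surviving tuples: {(11, 13, v), (14, 40, t), (28, 16, t), (33, 8, d), (6, 23, s)}
Union: {} with {(11, 13, v), (14, 40, t), (28, 16, t), (33, 8, d), (6, 23, s)} → {(11, 13, v), (14, 40, t), (28, 16, t), (33, 8, d), (6, 23, s)}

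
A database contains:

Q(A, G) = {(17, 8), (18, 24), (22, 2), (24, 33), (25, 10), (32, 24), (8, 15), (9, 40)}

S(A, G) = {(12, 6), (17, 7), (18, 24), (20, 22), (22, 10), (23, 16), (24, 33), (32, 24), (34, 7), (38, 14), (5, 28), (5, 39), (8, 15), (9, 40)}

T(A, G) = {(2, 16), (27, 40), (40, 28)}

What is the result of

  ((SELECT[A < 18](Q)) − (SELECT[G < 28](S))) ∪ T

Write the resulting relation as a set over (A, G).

Filtering on A < 18 leaves {(17, 8), (8, 15), (9, 40)}.
Filtering on G < 28 leaves {(12, 6), (17, 7), (18, 24), (20, 22), (22, 10), (23, 16), (32, 24), (34, 7), (38, 14), (8, 15)}.
Difference: {(17, 8), (8, 15), (9, 40)} with {(12, 6), (17, 7), (18, 24), (20, 22), (22, 10), (23, 16), (32, 24), (34, 7), (38, 14), (8, 15)} → {(17, 8), (9, 40)}
Union: {(17, 8), (9, 40)} with {(2, 16), (27, 40), (40, 28)} → {(17, 8), (2, 16), (27, 40), (40, 28), (9, 40)}

{(17, 8), (2, 16), (27, 40), (40, 28), (9, 40)}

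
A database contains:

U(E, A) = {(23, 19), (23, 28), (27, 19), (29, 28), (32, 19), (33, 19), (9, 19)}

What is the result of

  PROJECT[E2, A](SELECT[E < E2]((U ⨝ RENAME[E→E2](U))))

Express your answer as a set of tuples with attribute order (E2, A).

{(23, 19), (27, 19), (29, 28), (32, 19), (33, 19)}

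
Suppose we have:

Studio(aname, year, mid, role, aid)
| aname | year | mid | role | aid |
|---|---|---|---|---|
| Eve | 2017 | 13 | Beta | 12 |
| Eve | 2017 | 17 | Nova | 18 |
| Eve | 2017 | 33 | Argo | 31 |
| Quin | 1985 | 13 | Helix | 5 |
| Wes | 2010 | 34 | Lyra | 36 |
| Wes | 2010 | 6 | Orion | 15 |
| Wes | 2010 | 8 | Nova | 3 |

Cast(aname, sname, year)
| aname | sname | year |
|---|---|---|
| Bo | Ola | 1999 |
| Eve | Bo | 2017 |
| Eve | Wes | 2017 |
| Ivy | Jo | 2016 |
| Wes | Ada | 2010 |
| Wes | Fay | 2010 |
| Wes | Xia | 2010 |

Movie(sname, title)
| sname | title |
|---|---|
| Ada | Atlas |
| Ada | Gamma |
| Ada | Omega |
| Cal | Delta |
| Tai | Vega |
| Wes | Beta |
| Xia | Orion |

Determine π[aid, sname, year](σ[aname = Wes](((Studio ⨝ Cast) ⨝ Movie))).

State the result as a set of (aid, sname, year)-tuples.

{(15, Ada, 2010), (15, Xia, 2010), (3, Ada, 2010), (3, Xia, 2010), (36, Ada, 2010), (36, Xia, 2010)}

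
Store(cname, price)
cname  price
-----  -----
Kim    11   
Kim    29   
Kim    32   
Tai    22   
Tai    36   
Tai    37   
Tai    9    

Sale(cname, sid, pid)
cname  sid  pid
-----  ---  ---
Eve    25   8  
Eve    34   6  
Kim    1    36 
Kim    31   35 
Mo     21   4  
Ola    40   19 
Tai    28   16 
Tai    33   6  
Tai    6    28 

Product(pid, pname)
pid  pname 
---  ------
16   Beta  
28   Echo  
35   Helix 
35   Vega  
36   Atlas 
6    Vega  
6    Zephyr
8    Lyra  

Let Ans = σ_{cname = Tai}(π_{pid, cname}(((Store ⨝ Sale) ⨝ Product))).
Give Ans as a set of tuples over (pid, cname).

{(16, Tai), (28, Tai), (6, Tai)}

Store ⋈ Sale (natural join on cname): {(Kim, 11, 1, 36), (Kim, 11, 31, 35), (Kim, 29, 1, 36), (Kim, 29, 31, 35), (Kim, 32, 1, 36), (Kim, 32, 31, 35), (Tai, 22, 28, 16), (Tai, 22, 33, 6), (Tai, 22, 6, 28), (Tai, 36, 28, 16), (Tai, 36, 33, 6), (Tai, 36, 6, 28), (Tai, 37, 28, 16), (Tai, 37, 33, 6), (Tai, 37, 6, 28), (Tai, 9, 28, 16), (Tai, 9, 33, 6), (Tai, 9, 6, 28)}
(Store ⨝ Sale) ⋈ Product (natural join on pid): {(Kim, 11, 1, 36, Atlas), (Kim, 11, 31, 35, Helix), (Kim, 11, 31, 35, Vega), (Kim, 29, 1, 36, Atlas), (Kim, 29, 31, 35, Helix), (Kim, 29, 31, 35, Vega), (Kim, 32, 1, 36, Atlas), (Kim, 32, 31, 35, Helix), (Kim, 32, 31, 35, Vega), (Tai, 22, 28, 16, Beta), (Tai, 22, 33, 6, Vega), (Tai, 22, 33, 6, Zephyr), (Tai, 22, 6, 28, Echo), (Tai, 36, 28, 16, Beta), (Tai, 36, 33, 6, Vega), (Tai, 36, 33, 6, Zephyr), (Tai, 36, 6, 28, Echo), (Tai, 37, 28, 16, Beta), (Tai, 37, 33, 6, Vega), (Tai, 37, 33, 6, Zephyr), (Tai, 37, 6, 28, Echo), (Tai, 9, 28, 16, Beta), (Tai, 9, 33, 6, Vega), (Tai, 9, 33, 6, Zephyr), (Tai, 9, 6, 28, Echo)}
Projecting to pid, cname (20 duplicate(s) eliminated): {(16, Tai), (28, Tai), (35, Kim), (36, Kim), (6, Tai)}
Filtering on cname = Tai leaves {(16, Tai), (28, Tai), (6, Tai)}.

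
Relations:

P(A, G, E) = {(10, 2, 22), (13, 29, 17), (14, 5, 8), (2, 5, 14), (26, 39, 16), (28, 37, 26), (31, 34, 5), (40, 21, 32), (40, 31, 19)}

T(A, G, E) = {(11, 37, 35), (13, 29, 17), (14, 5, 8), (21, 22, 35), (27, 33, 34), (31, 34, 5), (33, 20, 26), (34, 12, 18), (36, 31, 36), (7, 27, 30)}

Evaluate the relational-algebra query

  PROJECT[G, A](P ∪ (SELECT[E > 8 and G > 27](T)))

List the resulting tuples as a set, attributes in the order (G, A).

{(2, 10), (21, 40), (29, 13), (31, 36), (31, 40), (33, 27), (34, 31), (37, 11), (37, 28), (39, 26), (5, 14), (5, 2)}

Filtering on E > 8 and G > 27 leaves {(11, 37, 35), (13, 29, 17), (27, 33, 34), (36, 31, 36)}.
Union: {(10, 2, 22), (13, 29, 17), (14, 5, 8), (2, 5, 14), (26, 39, 16), (28, 37, 26), (31, 34, 5), (40, 21, 32), (40, 31, 19)} with {(11, 37, 35), (13, 29, 17), (27, 33, 34), (36, 31, 36)} → {(10, 2, 22), (11, 37, 35), (13, 29, 17), (14, 5, 8), (2, 5, 14), (26, 39, 16), (27, 33, 34), (28, 37, 26), (31, 34, 5), (36, 31, 36), (40, 21, 32), (40, 31, 19)}
π[G, A]: project onto (G, A) → {(2, 10), (21, 40), (29, 13), (31, 36), (31, 40), (33, 27), (34, 31), (37, 11), (37, 28), (39, 26), (5, 14), (5, 2)}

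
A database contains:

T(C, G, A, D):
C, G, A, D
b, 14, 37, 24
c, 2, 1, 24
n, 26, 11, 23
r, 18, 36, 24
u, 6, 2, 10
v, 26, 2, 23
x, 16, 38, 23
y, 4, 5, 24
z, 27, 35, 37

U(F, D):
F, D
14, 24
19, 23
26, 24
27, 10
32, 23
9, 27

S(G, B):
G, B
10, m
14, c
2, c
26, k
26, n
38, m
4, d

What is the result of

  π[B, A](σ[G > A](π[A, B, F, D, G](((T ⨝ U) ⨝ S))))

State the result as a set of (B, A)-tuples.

{(c, 1), (k, 11), (k, 2), (n, 11), (n, 2)}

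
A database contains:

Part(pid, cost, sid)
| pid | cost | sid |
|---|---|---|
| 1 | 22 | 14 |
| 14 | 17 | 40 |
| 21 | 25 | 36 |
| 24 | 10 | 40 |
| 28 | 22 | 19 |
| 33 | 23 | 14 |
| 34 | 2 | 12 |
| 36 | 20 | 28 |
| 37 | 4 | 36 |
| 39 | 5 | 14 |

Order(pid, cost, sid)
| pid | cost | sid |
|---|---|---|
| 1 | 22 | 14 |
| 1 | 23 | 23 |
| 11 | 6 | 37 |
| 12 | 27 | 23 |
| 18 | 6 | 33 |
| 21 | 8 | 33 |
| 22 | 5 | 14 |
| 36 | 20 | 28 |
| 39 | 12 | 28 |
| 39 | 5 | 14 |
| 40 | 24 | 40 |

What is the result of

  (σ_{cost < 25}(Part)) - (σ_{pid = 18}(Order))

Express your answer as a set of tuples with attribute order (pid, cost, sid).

Selection cost < 25: {(1, 22, 14), (14, 17, 40), (24, 10, 40), (28, 22, 19), (33, 23, 14), (34, 2, 12), (36, 20, 28), (37, 4, 36), (39, 5, 14)}
Selection pid = 18: {(18, 6, 33)}
Difference: {(1, 22, 14), (14, 17, 40), (24, 10, 40), (28, 22, 19), (33, 23, 14), (34, 2, 12), (36, 20, 28), (37, 4, 36), (39, 5, 14)} with {(18, 6, 33)} → {(1, 22, 14), (14, 17, 40), (24, 10, 40), (28, 22, 19), (33, 23, 14), (34, 2, 12), (36, 20, 28), (37, 4, 36), (39, 5, 14)}

{(1, 22, 14), (14, 17, 40), (24, 10, 40), (28, 22, 19), (33, 23, 14), (34, 2, 12), (36, 20, 28), (37, 4, 36), (39, 5, 14)}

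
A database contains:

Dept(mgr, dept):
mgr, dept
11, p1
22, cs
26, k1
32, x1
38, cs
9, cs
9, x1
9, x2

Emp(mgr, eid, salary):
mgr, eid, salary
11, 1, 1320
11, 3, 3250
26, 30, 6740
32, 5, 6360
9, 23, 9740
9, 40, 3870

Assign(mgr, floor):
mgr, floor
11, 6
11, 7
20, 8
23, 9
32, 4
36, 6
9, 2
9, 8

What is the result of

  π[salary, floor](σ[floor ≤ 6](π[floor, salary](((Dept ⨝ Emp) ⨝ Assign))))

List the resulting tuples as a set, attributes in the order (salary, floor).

Natural join on mgr: {(11, p1, 1, 1320), (11, p1, 3, 3250), (26, k1, 30, 6740), (32, x1, 5, 6360), (9, cs, 23, 9740), (9, cs, 40, 3870), (9, x1, 23, 9740), (9, x1, 40, 3870), (9, x2, 23, 9740), (9, x2, 40, 3870)}
Natural join on mgr: {(11, p1, 1, 1320, 6), (11, p1, 1, 1320, 7), (11, p1, 3, 3250, 6), (11, p1, 3, 3250, 7), (32, x1, 5, 6360, 4), (9, cs, 23, 9740, 2), (9, cs, 23, 9740, 8), (9, cs, 40, 3870, 2), (9, cs, 40, 3870, 8), (9, x1, 23, 9740, 2), (9, x1, 23, 9740, 8), (9, x1, 40, 3870, 2), (9, x1, 40, 3870, 8), (9, x2, 23, 9740, 2), (9, x2, 23, 9740, 8), (9, x2, 40, 3870, 2), (9, x2, 40, 3870, 8)}
π_{floor, salary} gives {(2, 3870), (2, 9740), (4, 6360), (6, 1320), (6, 3250), (7, 1320), (7, 3250), (8, 3870), (8, 9740)} (8 duplicate(s) eliminated).
Apply σ_{floor ≤ 6}; surviving tuples: {(2, 3870), (2, 9740), (4, 6360), (6, 1320), (6, 3250)}
π_{salary, floor} gives {(1320, 6), (3250, 6), (3870, 2), (6360, 4), (9740, 2)}.

{(1320, 6), (3250, 6), (3870, 2), (6360, 4), (9740, 2)}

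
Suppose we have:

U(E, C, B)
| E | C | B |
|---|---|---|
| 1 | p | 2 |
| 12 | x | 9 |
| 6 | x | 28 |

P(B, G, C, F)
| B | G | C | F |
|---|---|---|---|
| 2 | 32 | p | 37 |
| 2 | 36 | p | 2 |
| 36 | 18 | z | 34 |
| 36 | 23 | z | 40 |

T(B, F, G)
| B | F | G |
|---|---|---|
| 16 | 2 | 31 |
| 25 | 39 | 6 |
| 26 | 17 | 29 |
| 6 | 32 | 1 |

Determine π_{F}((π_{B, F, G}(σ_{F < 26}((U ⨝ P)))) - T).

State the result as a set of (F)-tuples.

Joining U and P on C, B yields {(1, p, 2, 32, 37), (1, p, 2, 36, 2)}.
σ[F < 26]: keep tuples satisfying F < 26 → {(1, p, 2, 36, 2)}
π_{B, F, G} gives {(2, 2, 36)}.
Taking the difference: {(2, 2, 36)}
π_{F} gives {2}.

{2}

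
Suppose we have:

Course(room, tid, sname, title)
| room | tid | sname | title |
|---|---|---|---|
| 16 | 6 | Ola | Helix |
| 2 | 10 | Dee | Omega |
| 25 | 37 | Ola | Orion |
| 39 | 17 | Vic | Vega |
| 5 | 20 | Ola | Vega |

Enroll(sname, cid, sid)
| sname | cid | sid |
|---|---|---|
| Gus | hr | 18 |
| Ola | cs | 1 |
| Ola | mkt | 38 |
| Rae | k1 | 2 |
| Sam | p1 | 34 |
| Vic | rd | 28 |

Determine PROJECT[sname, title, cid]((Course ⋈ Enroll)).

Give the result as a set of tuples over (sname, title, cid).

{(Ola, Helix, cs), (Ola, Helix, mkt), (Ola, Orion, cs), (Ola, Orion, mkt), (Ola, Vega, cs), (Ola, Vega, mkt), (Vic, Vega, rd)}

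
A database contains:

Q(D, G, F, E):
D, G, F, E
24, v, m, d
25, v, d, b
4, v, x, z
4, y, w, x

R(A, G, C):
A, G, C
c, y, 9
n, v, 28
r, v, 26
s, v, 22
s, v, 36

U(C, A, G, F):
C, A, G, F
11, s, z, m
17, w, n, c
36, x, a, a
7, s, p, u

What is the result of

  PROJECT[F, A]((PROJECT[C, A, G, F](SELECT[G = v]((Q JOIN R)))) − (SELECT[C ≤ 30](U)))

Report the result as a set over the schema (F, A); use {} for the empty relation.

{(d, n), (d, r), (d, s), (m, n), (m, r), (m, s), (x, n), (x, r), (x, s)}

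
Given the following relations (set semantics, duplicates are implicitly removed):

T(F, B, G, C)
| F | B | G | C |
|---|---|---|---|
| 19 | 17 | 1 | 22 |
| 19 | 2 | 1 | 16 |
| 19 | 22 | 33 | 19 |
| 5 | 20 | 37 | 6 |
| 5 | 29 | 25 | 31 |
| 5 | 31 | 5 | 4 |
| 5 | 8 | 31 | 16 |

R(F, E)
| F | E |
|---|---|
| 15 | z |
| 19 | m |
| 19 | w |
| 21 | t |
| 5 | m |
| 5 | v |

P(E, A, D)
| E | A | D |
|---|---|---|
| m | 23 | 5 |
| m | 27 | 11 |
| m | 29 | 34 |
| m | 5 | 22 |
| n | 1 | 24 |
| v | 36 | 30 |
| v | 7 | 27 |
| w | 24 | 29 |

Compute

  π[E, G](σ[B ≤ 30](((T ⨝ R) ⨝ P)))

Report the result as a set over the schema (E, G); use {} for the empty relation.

Natural join on F: {(19, 17, 1, 22, m), (19, 17, 1, 22, w), (19, 2, 1, 16, m), (19, 2, 1, 16, w), (19, 22, 33, 19, m), (19, 22, 33, 19, w), (5, 20, 37, 6, m), (5, 20, 37, 6, v), (5, 29, 25, 31, m), (5, 29, 25, 31, v), (5, 31, 5, 4, m), (5, 31, 5, 4, v), (5, 8, 31, 16, m), (5, 8, 31, 16, v)}
Natural join on E: {(19, 17, 1, 22, m, 23, 5), (19, 17, 1, 22, m, 27, 11), (19, 17, 1, 22, m, 29, 34), (19, 17, 1, 22, m, 5, 22), (19, 17, 1, 22, w, 24, 29), (19, 2, 1, 16, m, 23, 5), (19, 2, 1, 16, m, 27, 11), (19, 2, 1, 16, m, 29, 34), (19, 2, 1, 16, m, 5, 22), (19, 2, 1, 16, w, 24, 29), (19, 22, 33, 19, m, 23, 5), (19, 22, 33, 19, m, 27, 11), (19, 22, 33, 19, m, 29, 34), (19, 22, 33, 19, m, 5, 22), (19, 22, 33, 19, w, 24, 29), (5, 20, 37, 6, m, 23, 5), (5, 20, 37, 6, m, 27, 11), (5, 20, 37, 6, m, 29, 34), (5, 20, 37, 6, m, 5, 22), (5, 20, 37, 6, v, 36, 30), (5, 20, 37, 6, v, 7, 27), (5, 29, 25, 31, m, 23, 5), (5, 29, 25, 31, m, 27, 11), (5, 29, 25, 31, m, 29, 34), (5, 29, 25, 31, m, 5, 22), (5, 29, 25, 31, v, 36, 30), (5, 29, 25, 31, v, 7, 27), (5, 31, 5, 4, m, 23, 5), (5, 31, 5, 4, m, 27, 11), (5, 31, 5, 4, m, 29, 34), (5, 31, 5, 4, m, 5, 22), (5, 31, 5, 4, v, 36, 30), (5, 31, 5, 4, v, 7, 27), (5, 8, 31, 16, m, 23, 5), (5, 8, 31, 16, m, 27, 11), (5, 8, 31, 16, m, 29, 34), (5, 8, 31, 16, m, 5, 22), (5, 8, 31, 16, v, 36, 30), (5, 8, 31, 16, v, 7, 27)}
Filtering on B ≤ 30 leaves {(19, 17, 1, 22, m, 23, 5), (19, 17, 1, 22, m, 27, 11), (19, 17, 1, 22, m, 29, 34), (19, 17, 1, 22, m, 5, 22), (19, 17, 1, 22, w, 24, 29), (19, 2, 1, 16, m, 23, 5), (19, 2, 1, 16, m, 27, 11), (19, 2, 1, 16, m, 29, 34), (19, 2, 1, 16, m, 5, 22), (19, 2, 1, 16, w, 24, 29), (19, 22, 33, 19, m, 23, 5), (19, 22, 33, 19, m, 27, 11), (19, 22, 33, 19, m, 29, 34), (19, 22, 33, 19, m, 5, 22), (19, 22, 33, 19, w, 24, 29), (5, 20, 37, 6, m, 23, 5), (5, 20, 37, 6, m, 27, 11), (5, 20, 37, 6, m, 29, 34), (5, 20, 37, 6, m, 5, 22), (5, 20, 37, 6, v, 36, 30), (5, 20, 37, 6, v, 7, 27), (5, 29, 25, 31, m, 23, 5), (5, 29, 25, 31, m, 27, 11), (5, 29, 25, 31, m, 29, 34), (5, 29, 25, 31, m, 5, 22), (5, 29, 25, 31, v, 36, 30), (5, 29, 25, 31, v, 7, 27), (5, 8, 31, 16, m, 23, 5), (5, 8, 31, 16, m, 27, 11), (5, 8, 31, 16, m, 29, 34), (5, 8, 31, 16, m, 5, 22), (5, 8, 31, 16, v, 36, 30), (5, 8, 31, 16, v, 7, 27)}.
Projecting to E, G (23 duplicate(s) eliminated): {(m, 1), (m, 25), (m, 31), (m, 33), (m, 37), (v, 25), (v, 31), (v, 37), (w, 1), (w, 33)}

{(m, 1), (m, 25), (m, 31), (m, 33), (m, 37), (v, 25), (v, 31), (v, 37), (w, 1), (w, 33)}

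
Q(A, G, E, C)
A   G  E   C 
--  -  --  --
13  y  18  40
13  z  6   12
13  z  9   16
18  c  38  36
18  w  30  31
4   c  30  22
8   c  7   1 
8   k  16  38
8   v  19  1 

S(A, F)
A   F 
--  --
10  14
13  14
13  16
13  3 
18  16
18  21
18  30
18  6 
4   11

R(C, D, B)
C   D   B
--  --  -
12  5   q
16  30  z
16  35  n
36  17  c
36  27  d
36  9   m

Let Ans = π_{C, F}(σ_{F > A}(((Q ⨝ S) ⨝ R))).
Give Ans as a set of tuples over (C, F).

Natural join on A: {(13, y, 18, 40, 14), (13, y, 18, 40, 16), (13, y, 18, 40, 3), (13, z, 6, 12, 14), (13, z, 6, 12, 16), (13, z, 6, 12, 3), (13, z, 9, 16, 14), (13, z, 9, 16, 16), (13, z, 9, 16, 3), (18, c, 38, 36, 16), (18, c, 38, 36, 21), (18, c, 38, 36, 30), (18, c, 38, 36, 6), (18, w, 30, 31, 16), (18, w, 30, 31, 21), (18, w, 30, 31, 30), (18, w, 30, 31, 6), (4, c, 30, 22, 11)}
Natural join on C: {(13, z, 6, 12, 14, 5, q), (13, z, 6, 12, 16, 5, q), (13, z, 6, 12, 3, 5, q), (13, z, 9, 16, 14, 30, z), (13, z, 9, 16, 14, 35, n), (13, z, 9, 16, 16, 30, z), (13, z, 9, 16, 16, 35, n), (13, z, 9, 16, 3, 30, z), (13, z, 9, 16, 3, 35, n), (18, c, 38, 36, 16, 17, c), (18, c, 38, 36, 16, 27, d), (18, c, 38, 36, 16, 9, m), (18, c, 38, 36, 21, 17, c), (18, c, 38, 36, 21, 27, d), (18, c, 38, 36, 21, 9, m), (18, c, 38, 36, 30, 17, c), (18, c, 38, 36, 30, 27, d), (18, c, 38, 36, 30, 9, m), (18, c, 38, 36, 6, 17, c), (18, c, 38, 36, 6, 27, d), (18, c, 38, 36, 6, 9, m)}
Apply σ_{F > A}; surviving tuples: {(13, z, 6, 12, 14, 5, q), (13, z, 6, 12, 16, 5, q), (13, z, 9, 16, 14, 30, z), (13, z, 9, 16, 14, 35, n), (13, z, 9, 16, 16, 30, z), (13, z, 9, 16, 16, 35, n), (18, c, 38, 36, 21, 17, c), (18, c, 38, 36, 21, 27, d), (18, c, 38, 36, 21, 9, m), (18, c, 38, 36, 30, 17, c), (18, c, 38, 36, 30, 27, d), (18, c, 38, 36, 30, 9, m)}
Projecting to C, F (6 duplicate(s) eliminated): {(12, 14), (12, 16), (16, 14), (16, 16), (36, 21), (36, 30)}

{(12, 14), (12, 16), (16, 14), (16, 16), (36, 21), (36, 30)}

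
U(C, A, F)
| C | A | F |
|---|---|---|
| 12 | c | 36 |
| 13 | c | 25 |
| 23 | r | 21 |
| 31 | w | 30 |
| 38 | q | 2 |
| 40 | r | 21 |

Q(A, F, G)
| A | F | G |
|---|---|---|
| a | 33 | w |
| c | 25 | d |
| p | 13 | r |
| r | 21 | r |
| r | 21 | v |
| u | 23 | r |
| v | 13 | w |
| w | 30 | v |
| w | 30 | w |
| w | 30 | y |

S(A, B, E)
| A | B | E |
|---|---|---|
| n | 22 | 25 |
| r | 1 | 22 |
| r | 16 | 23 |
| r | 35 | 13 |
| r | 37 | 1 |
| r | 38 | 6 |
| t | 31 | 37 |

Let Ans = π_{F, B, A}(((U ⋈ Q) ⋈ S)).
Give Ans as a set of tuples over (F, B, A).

Joining U and Q on A, F yields {(13, c, 25, d), (23, r, 21, r), (23, r, 21, v), (31, w, 30, v), (31, w, 30, w), (31, w, 30, y), (40, r, 21, r), (40, r, 21, v)}.
Joining (U ⋈ Q) and S on A yields {(23, r, 21, r, 1, 22), (23, r, 21, r, 16, 23), (23, r, 21, r, 35, 13), (23, r, 21, r, 37, 1), (23, r, 21, r, 38, 6), (23, r, 21, v, 1, 22), (23, r, 21, v, 16, 23), (23, r, 21, v, 35, 13), (23, r, 21, v, 37, 1), (23, r, 21, v, 38, 6), (40, r, 21, r, 1, 22), (40, r, 21, r, 16, 23), (40, r, 21, r, 35, 13), (40, r, 21, r, 37, 1), (40, r, 21, r, 38, 6), (40, r, 21, v, 1, 22), (40, r, 21, v, 16, 23), (40, r, 21, v, 35, 13), (40, r, 21, v, 37, 1), (40, r, 21, v, 38, 6)}.
π_{F, B, A} gives {(21, 1, r), (21, 16, r), (21, 35, r), (21, 37, r), (21, 38, r)} (15 duplicate(s) eliminated).

{(21, 1, r), (21, 16, r), (21, 35, r), (21, 37, r), (21, 38, r)}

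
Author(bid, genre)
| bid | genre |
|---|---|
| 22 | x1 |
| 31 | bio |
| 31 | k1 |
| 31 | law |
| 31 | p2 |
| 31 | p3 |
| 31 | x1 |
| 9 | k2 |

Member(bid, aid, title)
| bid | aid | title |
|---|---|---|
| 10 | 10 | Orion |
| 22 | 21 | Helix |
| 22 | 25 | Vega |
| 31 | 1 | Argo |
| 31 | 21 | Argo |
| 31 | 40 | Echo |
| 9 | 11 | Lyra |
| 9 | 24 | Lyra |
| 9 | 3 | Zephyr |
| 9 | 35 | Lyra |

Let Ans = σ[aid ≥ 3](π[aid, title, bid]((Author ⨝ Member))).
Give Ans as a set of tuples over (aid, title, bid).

{(11, Lyra, 9), (21, Argo, 31), (21, Helix, 22), (24, Lyra, 9), (25, Vega, 22), (3, Zephyr, 9), (35, Lyra, 9), (40, Echo, 31)}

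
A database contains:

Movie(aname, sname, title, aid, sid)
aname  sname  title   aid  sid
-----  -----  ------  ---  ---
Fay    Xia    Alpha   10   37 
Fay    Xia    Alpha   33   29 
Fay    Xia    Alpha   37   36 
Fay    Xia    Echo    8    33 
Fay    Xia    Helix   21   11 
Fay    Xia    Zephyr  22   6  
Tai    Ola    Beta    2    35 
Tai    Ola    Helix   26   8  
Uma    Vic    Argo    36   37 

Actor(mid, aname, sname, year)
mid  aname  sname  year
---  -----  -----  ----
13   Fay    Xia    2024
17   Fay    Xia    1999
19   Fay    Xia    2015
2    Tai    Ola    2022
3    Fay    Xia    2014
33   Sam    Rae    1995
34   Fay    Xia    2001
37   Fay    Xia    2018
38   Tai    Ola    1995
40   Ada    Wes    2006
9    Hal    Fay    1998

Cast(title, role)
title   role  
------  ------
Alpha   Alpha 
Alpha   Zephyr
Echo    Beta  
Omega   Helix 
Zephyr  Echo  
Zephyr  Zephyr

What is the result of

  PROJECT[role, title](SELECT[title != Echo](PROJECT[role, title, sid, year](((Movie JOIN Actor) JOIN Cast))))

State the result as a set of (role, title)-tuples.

{(Alpha, Alpha), (Echo, Zephyr), (Zephyr, Alpha), (Zephyr, Zephyr)}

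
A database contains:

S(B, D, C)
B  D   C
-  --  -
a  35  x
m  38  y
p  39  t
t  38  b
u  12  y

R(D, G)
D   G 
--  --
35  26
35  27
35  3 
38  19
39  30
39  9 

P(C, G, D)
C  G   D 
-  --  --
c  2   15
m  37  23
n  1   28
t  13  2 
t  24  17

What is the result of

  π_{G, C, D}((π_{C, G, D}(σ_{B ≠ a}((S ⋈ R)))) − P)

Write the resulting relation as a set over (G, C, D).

{(19, b, 38), (19, y, 38), (30, t, 39), (9, t, 39)}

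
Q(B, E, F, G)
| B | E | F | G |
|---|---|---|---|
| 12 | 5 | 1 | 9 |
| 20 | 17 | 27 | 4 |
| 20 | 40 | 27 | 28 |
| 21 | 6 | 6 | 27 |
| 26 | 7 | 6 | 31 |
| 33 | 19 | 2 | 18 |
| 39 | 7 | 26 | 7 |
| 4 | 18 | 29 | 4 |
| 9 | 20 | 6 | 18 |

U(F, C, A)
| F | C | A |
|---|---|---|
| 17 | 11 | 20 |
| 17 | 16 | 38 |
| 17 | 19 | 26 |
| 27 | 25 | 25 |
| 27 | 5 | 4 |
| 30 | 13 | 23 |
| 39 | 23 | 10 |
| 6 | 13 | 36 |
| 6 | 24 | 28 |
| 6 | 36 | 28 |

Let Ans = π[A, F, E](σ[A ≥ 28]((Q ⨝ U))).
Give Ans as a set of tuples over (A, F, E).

{(28, 6, 20), (28, 6, 6), (28, 6, 7), (36, 6, 20), (36, 6, 6), (36, 6, 7)}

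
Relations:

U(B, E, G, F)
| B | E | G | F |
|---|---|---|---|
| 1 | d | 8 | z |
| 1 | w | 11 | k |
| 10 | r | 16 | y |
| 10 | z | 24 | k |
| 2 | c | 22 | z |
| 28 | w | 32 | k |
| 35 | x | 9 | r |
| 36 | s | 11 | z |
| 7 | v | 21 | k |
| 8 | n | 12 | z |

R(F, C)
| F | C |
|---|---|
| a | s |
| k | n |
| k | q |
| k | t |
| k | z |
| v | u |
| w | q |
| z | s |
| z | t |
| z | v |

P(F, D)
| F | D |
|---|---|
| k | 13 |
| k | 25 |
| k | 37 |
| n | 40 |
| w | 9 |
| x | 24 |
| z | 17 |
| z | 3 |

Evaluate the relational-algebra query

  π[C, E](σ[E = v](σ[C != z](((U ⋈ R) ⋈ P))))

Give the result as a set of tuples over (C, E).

{(n, v), (q, v), (t, v)}

U ⋈ R (natural join on F): {(1, d, 8, z, s), (1, d, 8, z, t), (1, d, 8, z, v), (1, w, 11, k, n), (1, w, 11, k, q), (1, w, 11, k, t), (1, w, 11, k, z), (10, z, 24, k, n), (10, z, 24, k, q), (10, z, 24, k, t), (10, z, 24, k, z), (2, c, 22, z, s), (2, c, 22, z, t), (2, c, 22, z, v), (28, w, 32, k, n), (28, w, 32, k, q), (28, w, 32, k, t), (28, w, 32, k, z), (36, s, 11, z, s), (36, s, 11, z, t), (36, s, 11, z, v), (7, v, 21, k, n), (7, v, 21, k, q), (7, v, 21, k, t), (7, v, 21, k, z), (8, n, 12, z, s), (8, n, 12, z, t), (8, n, 12, z, v)}
(U ⋈ R) ⋈ P (natural join on F): {(1, d, 8, z, s, 17), (1, d, 8, z, s, 3), (1, d, 8, z, t, 17), (1, d, 8, z, t, 3), (1, d, 8, z, v, 17), (1, d, 8, z, v, 3), (1, w, 11, k, n, 13), (1, w, 11, k, n, 25), (1, w, 11, k, n, 37), (1, w, 11, k, q, 13), (1, w, 11, k, q, 25), (1, w, 11, k, q, 37), (1, w, 11, k, t, 13), (1, w, 11, k, t, 25), (1, w, 11, k, t, 37), (1, w, 11, k, z, 13), (1, w, 11, k, z, 25), (1, w, 11, k, z, 37), (10, z, 24, k, n, 13), (10, z, 24, k, n, 25), (10, z, 24, k, n, 37), (10, z, 24, k, q, 13), (10, z, 24, k, q, 25), (10, z, 24, k, q, 37), (10, z, 24, k, t, 13), (10, z, 24, k, t, 25), (10, z, 24, k, t, 37), (10, z, 24, k, z, 13), (10, z, 24, k, z, 25), (10, z, 24, k, z, 37), (2, c, 22, z, s, 17), (2, c, 22, z, s, 3), (2, c, 22, z, t, 17), (2, c, 22, z, t, 3), (2, c, 22, z, v, 17), (2, c, 22, z, v, 3), (28, w, 32, k, n, 13), (28, w, 32, k, n, 25), (28, w, 32, k, n, 37), (28, w, 32, k, q, 13), (28, w, 32, k, q, 25), (28, w, 32, k, q, 37), (28, w, 32, k, t, 13), (28, w, 32, k, t, 25), (28, w, 32, k, t, 37), (28, w, 32, k, z, 13), (28, w, 32, k, z, 25), (28, w, 32, k, z, 37), (36, s, 11, z, s, 17), (36, s, 11, z, s, 3), (36, s, 11, z, t, 17), (36, s, 11, z, t, 3), (36, s, 11, z, v, 17), (36, s, 11, z, v, 3), (7, v, 21, k, n, 13), (7, v, 21, k, n, 25), (7, v, 21, k, n, 37), (7, v, 21, k, q, 13), (7, v, 21, k, q, 25), (7, v, 21, k, q, 37), (7, v, 21, k, t, 13), (7, v, 21, k, t, 25), (7, v, 21, k, t, 37), (7, v, 21, k, z, 13), (7, v, 21, k, z, 25), (7, v, 21, k, z, 37), (8, n, 12, z, s, 17), (8, n, 12, z, s, 3), (8, n, 12, z, t, 17), (8, n, 12, z, t, 3), (8, n, 12, z, v, 17), (8, n, 12, z, v, 3)}
Filtering on C != z leaves {(1, d, 8, z, s, 17), (1, d, 8, z, s, 3), (1, d, 8, z, t, 17), (1, d, 8, z, t, 3), (1, d, 8, z, v, 17), (1, d, 8, z, v, 3), (1, w, 11, k, n, 13), (1, w, 11, k, n, 25), (1, w, 11, k, n, 37), (1, w, 11, k, q, 13), (1, w, 11, k, q, 25), (1, w, 11, k, q, 37), (1, w, 11, k, t, 13), (1, w, 11, k, t, 25), (1, w, 11, k, t, 37), (10, z, 24, k, n, 13), (10, z, 24, k, n, 25), (10, z, 24, k, n, 37), (10, z, 24, k, q, 13), (10, z, 24, k, q, 25), (10, z, 24, k, q, 37), (10, z, 24, k, t, 13), (10, z, 24, k, t, 25), (10, z, 24, k, t, 37), (2, c, 22, z, s, 17), (2, c, 22, z, s, 3), (2, c, 22, z, t, 17), (2, c, 22, z, t, 3), (2, c, 22, z, v, 17), (2, c, 22, z, v, 3), (28, w, 32, k, n, 13), (28, w, 32, k, n, 25), (28, w, 32, k, n, 37), (28, w, 32, k, q, 13), (28, w, 32, k, q, 25), (28, w, 32, k, q, 37), (28, w, 32, k, t, 13), (28, w, 32, k, t, 25), (28, w, 32, k, t, 37), (36, s, 11, z, s, 17), (36, s, 11, z, s, 3), (36, s, 11, z, t, 17), (36, s, 11, z, t, 3), (36, s, 11, z, v, 17), (36, s, 11, z, v, 3), (7, v, 21, k, n, 13), (7, v, 21, k, n, 25), (7, v, 21, k, n, 37), (7, v, 21, k, q, 13), (7, v, 21, k, q, 25), (7, v, 21, k, q, 37), (7, v, 21, k, t, 13), (7, v, 21, k, t, 25), (7, v, 21, k, t, 37), (8, n, 12, z, s, 17), (8, n, 12, z, s, 3), (8, n, 12, z, t, 17), (8, n, 12, z, t, 3), (8, n, 12, z, v, 17), (8, n, 12, z, v, 3)}.
Filtering on E = v leaves {(7, v, 21, k, n, 13), (7, v, 21, k, n, 25), (7, v, 21, k, n, 37), (7, v, 21, k, q, 13), (7, v, 21, k, q, 25), (7, v, 21, k, q, 37), (7, v, 21, k, t, 13), (7, v, 21, k, t, 25), (7, v, 21, k, t, 37)}.
Projecting to C, E (6 duplicate(s) eliminated): {(n, v), (q, v), (t, v)}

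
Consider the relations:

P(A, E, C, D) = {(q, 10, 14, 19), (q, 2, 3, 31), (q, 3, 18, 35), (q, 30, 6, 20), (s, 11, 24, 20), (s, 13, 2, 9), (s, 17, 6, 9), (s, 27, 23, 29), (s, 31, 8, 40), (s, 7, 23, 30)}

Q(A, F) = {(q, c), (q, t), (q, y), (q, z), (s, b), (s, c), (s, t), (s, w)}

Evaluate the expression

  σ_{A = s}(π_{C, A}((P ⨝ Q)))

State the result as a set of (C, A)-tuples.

Natural join on A: {(q, 10, 14, 19, c), (q, 10, 14, 19, t), (q, 10, 14, 19, y), (q, 10, 14, 19, z), (q, 2, 3, 31, c), (q, 2, 3, 31, t), (q, 2, 3, 31, y), (q, 2, 3, 31, z), (q, 3, 18, 35, c), (q, 3, 18, 35, t), (q, 3, 18, 35, y), (q, 3, 18, 35, z), (q, 30, 6, 20, c), (q, 30, 6, 20, t), (q, 30, 6, 20, y), (q, 30, 6, 20, z), (s, 11, 24, 20, b), (s, 11, 24, 20, c), (s, 11, 24, 20, t), (s, 11, 24, 20, w), (s, 13, 2, 9, b), (s, 13, 2, 9, c), (s, 13, 2, 9, t), (s, 13, 2, 9, w), (s, 17, 6, 9, b), (s, 17, 6, 9, c), (s, 17, 6, 9, t), (s, 17, 6, 9, w), (s, 27, 23, 29, b), (s, 27, 23, 29, c), (s, 27, 23, 29, t), (s, 27, 23, 29, w), (s, 31, 8, 40, b), (s, 31, 8, 40, c), (s, 31, 8, 40, t), (s, 31, 8, 40, w), (s, 7, 23, 30, b), (s, 7, 23, 30, c), (s, 7, 23, 30, t), (s, 7, 23, 30, w)}
Keep only column(s) C, A (31 duplicate(s) eliminated): {(14, q), (18, q), (2, s), (23, s), (24, s), (3, q), (6, q), (6, s), (8, s)}
σ[A = s]: keep tuples satisfying A = s → {(2, s), (23, s), (24, s), (6, s), (8, s)}

{(2, s), (23, s), (24, s), (6, s), (8, s)}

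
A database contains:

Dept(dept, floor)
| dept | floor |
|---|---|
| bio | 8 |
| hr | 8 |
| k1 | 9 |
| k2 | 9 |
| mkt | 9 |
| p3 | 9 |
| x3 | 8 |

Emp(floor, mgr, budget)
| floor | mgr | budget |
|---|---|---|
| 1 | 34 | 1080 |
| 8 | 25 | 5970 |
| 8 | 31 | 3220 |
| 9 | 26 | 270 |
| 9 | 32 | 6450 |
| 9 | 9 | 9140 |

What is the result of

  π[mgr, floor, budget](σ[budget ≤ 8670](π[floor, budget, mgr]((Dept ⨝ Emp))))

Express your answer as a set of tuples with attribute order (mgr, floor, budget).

Dept ⋈ Emp (natural join on floor): {(bio, 8, 25, 5970), (bio, 8, 31, 3220), (hr, 8, 25, 5970), (hr, 8, 31, 3220), (k1, 9, 26, 270), (k1, 9, 32, 6450), (k1, 9, 9, 9140), (k2, 9, 26, 270), (k2, 9, 32, 6450), (k2, 9, 9, 9140), (mkt, 9, 26, 270), (mkt, 9, 32, 6450), (mkt, 9, 9, 9140), (p3, 9, 26, 270), (p3, 9, 32, 6450), (p3, 9, 9, 9140), (x3, 8, 25, 5970), (x3, 8, 31, 3220)}
π_{floor, budget, mgr} gives {(8, 3220, 31), (8, 5970, 25), (9, 270, 26), (9, 6450, 32), (9, 9140, 9)} (13 duplicate(s) eliminated).
Filtering on budget ≤ 8670 leaves {(8, 3220, 31), (8, 5970, 25), (9, 270, 26), (9, 6450, 32)}.
π_{mgr, floor, budget} gives {(25, 8, 5970), (26, 9, 270), (31, 8, 3220), (32, 9, 6450)}.

{(25, 8, 5970), (26, 9, 270), (31, 8, 3220), (32, 9, 6450)}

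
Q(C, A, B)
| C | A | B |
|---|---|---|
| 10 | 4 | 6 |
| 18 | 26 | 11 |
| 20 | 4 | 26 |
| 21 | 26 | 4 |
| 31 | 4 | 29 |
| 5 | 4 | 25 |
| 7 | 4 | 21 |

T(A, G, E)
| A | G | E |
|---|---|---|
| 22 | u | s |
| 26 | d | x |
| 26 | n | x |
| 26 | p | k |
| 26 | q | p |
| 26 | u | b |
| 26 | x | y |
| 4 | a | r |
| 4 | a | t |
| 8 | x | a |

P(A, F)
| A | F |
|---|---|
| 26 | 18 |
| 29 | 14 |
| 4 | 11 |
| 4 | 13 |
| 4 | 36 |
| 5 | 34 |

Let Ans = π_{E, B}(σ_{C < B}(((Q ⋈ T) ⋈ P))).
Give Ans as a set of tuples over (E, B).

Natural join on A: {(10, 4, 6, a, r), (10, 4, 6, a, t), (18, 26, 11, d, x), (18, 26, 11, n, x), (18, 26, 11, p, k), (18, 26, 11, q, p), (18, 26, 11, u, b), (18, 26, 11, x, y), (20, 4, 26, a, r), (20, 4, 26, a, t), (21, 26, 4, d, x), (21, 26, 4, n, x), (21, 26, 4, p, k), (21, 26, 4, q, p), (21, 26, 4, u, b), (21, 26, 4, x, y), (31, 4, 29, a, r), (31, 4, 29, a, t), (5, 4, 25, a, r), (5, 4, 25, a, t), (7, 4, 21, a, r), (7, 4, 21, a, t)}
Natural join on A: {(10, 4, 6, a, r, 11), (10, 4, 6, a, r, 13), (10, 4, 6, a, r, 36), (10, 4, 6, a, t, 11), (10, 4, 6, a, t, 13), (10, 4, 6, a, t, 36), (18, 26, 11, d, x, 18), (18, 26, 11, n, x, 18), (18, 26, 11, p, k, 18), (18, 26, 11, q, p, 18), (18, 26, 11, u, b, 18), (18, 26, 11, x, y, 18), (20, 4, 26, a, r, 11), (20, 4, 26, a, r, 13), (20, 4, 26, a, r, 36), (20, 4, 26, a, t, 11), (20, 4, 26, a, t, 13), (20, 4, 26, a, t, 36), (21, 26, 4, d, x, 18), (21, 26, 4, n, x, 18), (21, 26, 4, p, k, 18), (21, 26, 4, q, p, 18), (21, 26, 4, u, b, 18), (21, 26, 4, x, y, 18), (31, 4, 29, a, r, 11), (31, 4, 29, a, r, 13), (31, 4, 29, a, r, 36), (31, 4, 29, a, t, 11), (31, 4, 29, a, t, 13), (31, 4, 29, a, t, 36), (5, 4, 25, a, r, 11), (5, 4, 25, a, r, 13), (5, 4, 25, a, r, 36), (5, 4, 25, a, t, 11), (5, 4, 25, a, t, 13), (5, 4, 25, a, t, 36), (7, 4, 21, a, r, 11), (7, 4, 21, a, r, 13), (7, 4, 21, a, r, 36), (7, 4, 21, a, t, 11), (7, 4, 21, a, t, 13), (7, 4, 21, a, t, 36)}
Filtering on C < B leaves {(20, 4, 26, a, r, 11), (20, 4, 26, a, r, 13), (20, 4, 26, a, r, 36), (20, 4, 26, a, t, 11), (20, 4, 26, a, t, 13), (20, 4, 26, a, t, 36), (5, 4, 25, a, r, 11), (5, 4, 25, a, r, 13), (5, 4, 25, a, r, 36), (5, 4, 25, a, t, 11), (5, 4, 25, a, t, 13), (5, 4, 25, a, t, 36), (7, 4, 21, a, r, 11), (7, 4, 21, a, r, 13), (7, 4, 21, a, r, 36), (7, 4, 21, a, t, 11), (7, 4, 21, a, t, 13), (7, 4, 21, a, t, 36)}.
Projecting to E, B (12 duplicate(s) eliminated): {(r, 21), (r, 25), (r, 26), (t, 21), (t, 25), (t, 26)}

{(r, 21), (r, 25), (r, 26), (t, 21), (t, 25), (t, 26)}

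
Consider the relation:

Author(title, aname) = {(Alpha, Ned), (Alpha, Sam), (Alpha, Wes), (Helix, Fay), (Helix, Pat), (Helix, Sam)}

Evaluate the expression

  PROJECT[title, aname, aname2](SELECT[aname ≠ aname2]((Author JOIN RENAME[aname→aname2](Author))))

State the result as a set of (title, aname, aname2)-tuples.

{(Alpha, Ned, Sam), (Alpha, Ned, Wes), (Alpha, Sam, Ned), (Alpha, Sam, Wes), (Alpha, Wes, Ned), (Alpha, Wes, Sam), (Helix, Fay, Pat), (Helix, Fay, Sam), (Helix, Pat, Fay), (Helix, Pat, Sam), (Helix, Sam, Fay), (Helix, Sam, Pat)}

ρ[aname→aname2]: schema becomes (title, aname2); tuples unchanged.
Joining Author and RENAME[aname→aname2](Author) on title yields {(Alpha, Ned, Ned), (Alpha, Ned, Sam), (Alpha, Ned, Wes), (Alpha, Sam, Ned), (Alpha, Sam, Sam), (Alpha, Sam, Wes), (Alpha, Wes, Ned), (Alpha, Wes, Sam), (Alpha, Wes, Wes), (Helix, Fay, Fay), (Helix, Fay, Pat), (Helix, Fay, Sam), (Helix, Pat, Fay), (Helix, Pat, Pat), (Helix, Pat, Sam), (Helix, Sam, Fay), (Helix, Sam, Pat), (Helix, Sam, Sam)}.
Apply σ_{aname ≠ aname2}; surviving tuples: {(Alpha, Ned, Sam), (Alpha, Ned, Wes), (Alpha, Sam, Ned), (Alpha, Sam, Wes), (Alpha, Wes, Ned), (Alpha, Wes, Sam), (Helix, Fay, Pat), (Helix, Fay, Sam), (Helix, Pat, Fay), (Helix, Pat, Sam), (Helix, Sam, Fay), (Helix, Sam, Pat)}
Projecting to title, aname, aname2: {(Alpha, Ned, Sam), (Alpha, Ned, Wes), (Alpha, Sam, Ned), (Alpha, Sam, Wes), (Alpha, Wes, Ned), (Alpha, Wes, Sam), (Helix, Fay, Pat), (Helix, Fay, Sam), (Helix, Pat, Fay), (Helix, Pat, Sam), (Helix, Sam, Fay), (Helix, Sam, Pat)}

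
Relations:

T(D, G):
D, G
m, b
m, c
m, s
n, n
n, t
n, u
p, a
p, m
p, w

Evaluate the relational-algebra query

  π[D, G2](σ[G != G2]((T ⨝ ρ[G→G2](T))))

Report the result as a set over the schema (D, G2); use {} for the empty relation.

{(m, b), (m, c), (m, s), (n, n), (n, t), (n, u), (p, a), (p, m), (p, w)}

ρ[G→G2]: schema becomes (D, G2); tuples unchanged.
Joining T and ρ[G→G2](T) on D yields {(m, b, b), (m, b, c), (m, b, s), (m, c, b), (m, c, c), (m, c, s), (m, s, b), (m, s, c), (m, s, s), (n, n, n), (n, n, t), (n, n, u), (n, t, n), (n, t, t), (n, t, u), (n, u, n), (n, u, t), (n, u, u), (p, a, a), (p, a, m), (p, a, w), (p, m, a), (p, m, m), (p, m, w), (p, w, a), (p, w, m), (p, w, w)}.
Apply σ_{G != G2}; surviving tuples: {(m, b, c), (m, b, s), (m, c, b), (m, c, s), (m, s, b), (m, s, c), (n, n, t), (n, n, u), (n, t, n), (n, t, u), (n, u, n), (n, u, t), (p, a, m), (p, a, w), (p, m, a), (p, m, w), (p, w, a), (p, w, m)}
Projecting to D, G2 (9 duplicate(s) eliminated): {(m, b), (m, c), (m, s), (n, n), (n, t), (n, u), (p, a), (p, m), (p, w)}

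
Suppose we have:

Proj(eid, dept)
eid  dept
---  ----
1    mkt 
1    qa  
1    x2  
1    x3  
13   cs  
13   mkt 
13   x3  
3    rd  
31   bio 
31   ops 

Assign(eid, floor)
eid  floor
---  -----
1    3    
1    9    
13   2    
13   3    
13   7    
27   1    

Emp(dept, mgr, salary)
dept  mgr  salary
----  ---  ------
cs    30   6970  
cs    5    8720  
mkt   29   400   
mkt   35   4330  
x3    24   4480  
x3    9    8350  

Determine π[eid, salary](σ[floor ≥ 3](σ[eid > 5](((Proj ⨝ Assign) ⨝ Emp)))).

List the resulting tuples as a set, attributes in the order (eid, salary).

Proj ⋈ Assign (natural join on eid): {(1, mkt, 3), (1, mkt, 9), (1, qa, 3), (1, qa, 9), (1, x2, 3), (1, x2, 9), (1, x3, 3), (1, x3, 9), (13, cs, 2), (13, cs, 3), (13, cs, 7), (13, mkt, 2), (13, mkt, 3), (13, mkt, 7), (13, x3, 2), (13, x3, 3), (13, x3, 7)}
(Proj ⨝ Assign) ⋈ Emp (natural join on dept): {(1, mkt, 3, 29, 400), (1, mkt, 3, 35, 4330), (1, mkt, 9, 29, 400), (1, mkt, 9, 35, 4330), (1, x3, 3, 24, 4480), (1, x3, 3, 9, 8350), (1, x3, 9, 24, 4480), (1, x3, 9, 9, 8350), (13, cs, 2, 30, 6970), (13, cs, 2, 5, 8720), (13, cs, 3, 30, 6970), (13, cs, 3, 5, 8720), (13, cs, 7, 30, 6970), (13, cs, 7, 5, 8720), (13, mkt, 2, 29, 400), (13, mkt, 2, 35, 4330), (13, mkt, 3, 29, 400), (13, mkt, 3, 35, 4330), (13, mkt, 7, 29, 400), (13, mkt, 7, 35, 4330), (13, x3, 2, 24, 4480), (13, x3, 2, 9, 8350), (13, x3, 3, 24, 4480), (13, x3, 3, 9, 8350), (13, x3, 7, 24, 4480), (13, x3, 7, 9, 8350)}
σ[eid > 5]: keep tuples satisfying eid > 5 → {(13, cs, 2, 30, 6970), (13, cs, 2, 5, 8720), (13, cs, 3, 30, 6970), (13, cs, 3, 5, 8720), (13, cs, 7, 30, 6970), (13, cs, 7, 5, 8720), (13, mkt, 2, 29, 400), (13, mkt, 2, 35, 4330), (13, mkt, 3, 29, 400), (13, mkt, 3, 35, 4330), (13, mkt, 7, 29, 400), (13, mkt, 7, 35, 4330), (13, x3, 2, 24, 4480), (13, x3, 2, 9, 8350), (13, x3, 3, 24, 4480), (13, x3, 3, 9, 8350), (13, x3, 7, 24, 4480), (13, x3, 7, 9, 8350)}
σ[floor ≥ 3]: keep tuples satisfying floor ≥ 3 → {(13, cs, 3, 30, 6970), (13, cs, 3, 5, 8720), (13, cs, 7, 30, 6970), (13, cs, 7, 5, 8720), (13, mkt, 3, 29, 400), (13, mkt, 3, 35, 4330), (13, mkt, 7, 29, 400), (13, mkt, 7, 35, 4330), (13, x3, 3, 24, 4480), (13, x3, 3, 9, 8350), (13, x3, 7, 24, 4480), (13, x3, 7, 9, 8350)}
Projecting to eid, salary (6 duplicate(s) eliminated): {(13, 400), (13, 4330), (13, 4480), (13, 6970), (13, 8350), (13, 8720)}

{(13, 400), (13, 4330), (13, 4480), (13, 6970), (13, 8350), (13, 8720)}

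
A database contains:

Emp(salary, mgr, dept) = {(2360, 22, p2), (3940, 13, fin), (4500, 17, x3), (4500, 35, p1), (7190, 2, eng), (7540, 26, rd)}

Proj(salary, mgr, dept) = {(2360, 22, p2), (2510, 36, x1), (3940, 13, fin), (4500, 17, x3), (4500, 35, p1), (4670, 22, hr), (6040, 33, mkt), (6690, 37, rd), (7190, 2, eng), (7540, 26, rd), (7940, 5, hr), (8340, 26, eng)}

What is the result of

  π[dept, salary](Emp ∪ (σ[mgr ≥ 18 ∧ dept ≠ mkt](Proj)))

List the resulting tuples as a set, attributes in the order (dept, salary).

{(eng, 7190), (eng, 8340), (fin, 3940), (hr, 4670), (p1, 4500), (p2, 2360), (rd, 6690), (rd, 7540), (x1, 2510), (x3, 4500)}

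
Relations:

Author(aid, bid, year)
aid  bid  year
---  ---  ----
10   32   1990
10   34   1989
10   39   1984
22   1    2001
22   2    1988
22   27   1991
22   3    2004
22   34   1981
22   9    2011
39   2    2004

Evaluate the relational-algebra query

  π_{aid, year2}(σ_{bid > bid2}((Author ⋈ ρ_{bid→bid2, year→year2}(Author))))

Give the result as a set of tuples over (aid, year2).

ρ[bid→bid2, year→year2]: schema becomes (aid, bid2, year2); tuples unchanged.
Joining Author and ρ_{bid→bid2, year→year2}(Author) on aid yields {(10, 32, 1990, 32, 1990), (10, 32, 1990, 34, 1989), (10, 32, 1990, 39, 1984), (10, 34, 1989, 32, 1990), (10, 34, 1989, 34, 1989), (10, 34, 1989, 39, 1984), (10, 39, 1984, 32, 1990), (10, 39, 1984, 34, 1989), (10, 39, 1984, 39, 1984), (22, 1, 2001, 1, 2001), (22, 1, 2001, 2, 1988), (22, 1, 2001, 27, 1991), (22, 1, 2001, 3, 2004), (22, 1, 2001, 34, 1981), (22, 1, 2001, 9, 2011), (22, 2, 1988, 1, 2001), (22, 2, 1988, 2, 1988), (22, 2, 1988, 27, 1991), (22, 2, 1988, 3, 2004), (22, 2, 1988, 34, 1981), (22, 2, 1988, 9, 2011), (22, 27, 1991, 1, 2001), (22, 27, 1991, 2, 1988), (22, 27, 1991, 27, 1991), (22, 27, 1991, 3, 2004), (22, 27, 1991, 34, 1981), (22, 27, 1991, 9, 2011), (22, 3, 2004, 1, 2001), (22, 3, 2004, 2, 1988), (22, 3, 2004, 27, 1991), (22, 3, 2004, 3, 2004), (22, 3, 2004, 34, 1981), (22, 3, 2004, 9, 2011), (22, 34, 1981, 1, 2001), (22, 34, 1981, 2, 1988), (22, 34, 1981, 27, 1991), (22, 34, 1981, 3, 2004), (22, 34, 1981, 34, 1981), (22, 34, 1981, 9, 2011), (22, 9, 2011, 1, 2001), (22, 9, 2011, 2, 1988), (22, 9, 2011, 27, 1991), (22, 9, 2011, 3, 2004), (22, 9, 2011, 34, 1981), (22, 9, 2011, 9, 2011), (39, 2, 2004, 2, 2004)}.
Filtering on bid > bid2 leaves {(10, 34, 1989, 32, 1990), (10, 39, 1984, 32, 1990), (10, 39, 1984, 34, 1989), (22, 2, 1988, 1, 2001), (22, 27, 1991, 1, 2001), (22, 27, 1991, 2, 1988), (22, 27, 1991, 3, 2004), (22, 27, 1991, 9, 2011), (22, 3, 2004, 1, 2001), (22, 3, 2004, 2, 1988), (22, 34, 1981, 1, 2001), (22, 34, 1981, 2, 1988), (22, 34, 1981, 27, 1991), (22, 34, 1981, 3, 2004), (22, 34, 1981, 9, 2011), (22, 9, 2011, 1, 2001), (22, 9, 2011, 2, 1988), (22, 9, 2011, 3, 2004)}.
Keep only column(s) aid, year2 (11 duplicate(s) eliminated): {(10, 1989), (10, 1990), (22, 1988), (22, 1991), (22, 2001), (22, 2004), (22, 2011)}

{(10, 1989), (10, 1990), (22, 1988), (22, 1991), (22, 2001), (22, 2004), (22, 2011)}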